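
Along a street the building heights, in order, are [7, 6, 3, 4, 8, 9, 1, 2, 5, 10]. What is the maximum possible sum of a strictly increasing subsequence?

Let S[i] be the best sum of a strictly increasing subsequence ending at i:
i:      1  2  3  4  5  6  7  8  9 10
a[i]:   7  6  3  4  8  9  1  2  5 10
S:      7  6  3  7 15 24  1  3 12 34
Maximum is 34 (e.g. 3 + 4 + 8 + 9 + 10).

34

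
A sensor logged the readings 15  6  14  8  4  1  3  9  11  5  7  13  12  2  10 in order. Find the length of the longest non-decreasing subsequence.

5

Let dp[i] be the length of the longest such subsequence ending at index i:
i:      1  2  3  4  5  6  7  8  9 10 11 12 13 14 15
a[i]:  15  6 14  8  4  1  3  9 11  5  7 13 12  2 10
dp:     1  1  2  2  1  1  2  3  4  3  4  5  5  2  5
Maximum dp value is 5.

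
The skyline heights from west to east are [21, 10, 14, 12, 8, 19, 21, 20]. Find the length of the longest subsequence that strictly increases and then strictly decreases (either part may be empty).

inc[i] = longest strictly increasing subsequence ending at i; dec[i] = longest strictly decreasing subsequence starting at i:
i:      1  2  3  4  5  6  7  8
a[i]:  21 10 14 12  8 19 21 20
inc:    1  1  2  2  1  3  4  4
dec:    4  2  3  2  1  1  2  1
Best peak at i=7 (value 21): inc=4, dec=2, length 4+2−1 = 5.

5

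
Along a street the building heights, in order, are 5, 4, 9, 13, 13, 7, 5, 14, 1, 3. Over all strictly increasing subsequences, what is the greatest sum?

Let S[i] be the best sum of a strictly increasing subsequence ending at i:
i:      1  2  3  4  5  6  7  8  9 10
a[i]:   5  4  9 13 13  7  5 14  1  3
S:      5  4 14 27 27 12  9 41  1  4
Maximum is 41 (e.g. 5 + 9 + 13 + 14).

41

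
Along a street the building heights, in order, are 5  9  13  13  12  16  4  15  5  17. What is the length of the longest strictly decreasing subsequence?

3

Negate each value so 'decreasing' becomes 'increasing', then run patience tails on the negated sequence:
-5 → extends → [-5]
-9 → replaces -5 → [-9]
-13 → replaces -9 → [-13]
-13 → already a tail → [-13]
-12 → extends → [-13, -12]
-16 → replaces -13 → [-16, -12]
-4 → extends → [-16, -12, -4]
-15 → replaces -12 → [-16, -15, -4]
-5 → replaces -4 → [-16, -15, -5]
-17 → replaces -16 → [-17, -15, -5]
Three tails, so the longest strictly decreasing subsequence of the original has length 3.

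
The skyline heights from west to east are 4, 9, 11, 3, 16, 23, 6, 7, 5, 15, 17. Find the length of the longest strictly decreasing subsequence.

3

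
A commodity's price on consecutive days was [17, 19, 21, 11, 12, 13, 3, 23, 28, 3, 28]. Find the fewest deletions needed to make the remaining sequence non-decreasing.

Fewest deletions = n − (longest non-decreasing subsequence).
Patience tails:
17 → extends → [17]
19 → extends → [17, 19]
21 → extends → [17, 19, 21]
11 → replaces 17 → [11, 19, 21]
12 → replaces 19 → [11, 12, 21]
13 → replaces 21 → [11, 12, 13]
3 → replaces 11 → [3, 12, 13]
23 → extends → [3, 12, 13, 23]
28 → extends → [3, 12, 13, 23, 28]
3 → replaces 12 → [3, 3, 13, 23, 28]
28 → extends → [3, 3, 13, 23, 28, 28]
Longest non-decreasing subsequence has length 6, so deletions = 11 − 6 = 5.

5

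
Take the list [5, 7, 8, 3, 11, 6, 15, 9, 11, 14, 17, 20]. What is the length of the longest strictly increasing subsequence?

8

Track the smallest tail for each achievable length (strict):
5 → extends → [5]
7 → extends → [5, 7]
8 → extends → [5, 7, 8]
3 → replaces 5 → [3, 7, 8]
11 → extends → [3, 7, 8, 11]
6 → replaces 7 → [3, 6, 8, 11]
15 → extends → [3, 6, 8, 11, 15]
9 → replaces 11 → [3, 6, 8, 9, 15]
11 → replaces 15 → [3, 6, 8, 9, 11]
14 → extends → [3, 6, 8, 9, 11, 14]
17 → extends → [3, 6, 8, 9, 11, 14, 17]
20 → extends → [3, 6, 8, 9, 11, 14, 17, 20]
Eight tails, so the longest strictly increasing subsequence has length 8 (e.g. 5, 7, 8, 9, 11, 14, 17, 20).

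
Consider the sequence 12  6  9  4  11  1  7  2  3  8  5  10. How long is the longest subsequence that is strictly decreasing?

4

Let dp[i] be the longest strictly decreasing subsequence ending at i:
i:      1  2  3  4  5  6  7  8  9 10 11 12
a[i]:  12  6  9  4 11  1  7  2  3  8  5 10
dp:     1  2  2  3  2  4  3  4  4  3  4  3
Maximum is 4.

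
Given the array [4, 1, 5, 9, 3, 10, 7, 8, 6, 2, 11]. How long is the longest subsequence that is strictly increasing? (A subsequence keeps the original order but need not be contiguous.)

5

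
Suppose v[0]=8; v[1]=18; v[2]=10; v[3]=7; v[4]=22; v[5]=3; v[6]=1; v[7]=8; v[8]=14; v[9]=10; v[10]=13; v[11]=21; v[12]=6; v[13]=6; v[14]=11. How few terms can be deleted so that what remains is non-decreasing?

10

Fewest deletions = n − (longest non-decreasing subsequence).
Patience tails:
8 → extends → [8]
18 → extends → [8, 18]
10 → replaces 18 → [8, 10]
7 → replaces 8 → [7, 10]
22 → extends → [7, 10, 22]
3 → replaces 7 → [3, 10, 22]
1 → replaces 3 → [1, 10, 22]
8 → replaces 10 → [1, 8, 22]
14 → replaces 22 → [1, 8, 14]
10 → replaces 14 → [1, 8, 10]
13 → extends → [1, 8, 10, 13]
21 → extends → [1, 8, 10, 13, 21]
6 → replaces 8 → [1, 6, 10, 13, 21]
6 → replaces 10 → [1, 6, 6, 13, 21]
11 → replaces 13 → [1, 6, 6, 11, 21]
Longest non-decreasing subsequence has length 5, so deletions = 15 − 5 = 10.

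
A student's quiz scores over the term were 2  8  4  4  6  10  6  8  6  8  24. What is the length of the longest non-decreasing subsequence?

Track the smallest tail for each achievable length (allowing ties):
2 → extends → [2]
8 → extends → [2, 8]
4 → replaces 8 → [2, 4]
4 → extends → [2, 4, 4]
6 → extends → [2, 4, 4, 6]
10 → extends → [2, 4, 4, 6, 10]
6 → replaces 10 → [2, 4, 4, 6, 6]
8 → extends → [2, 4, 4, 6, 6, 8]
6 → replaces 8 → [2, 4, 4, 6, 6, 6]
8 → extends → [2, 4, 4, 6, 6, 6, 8]
24 → extends → [2, 4, 4, 6, 6, 6, 8, 24]
Eight tails, so the longest non-decreasing subsequence has length 8 (e.g. 2, 4, 4, 6, 6, 8, 8, 24).

8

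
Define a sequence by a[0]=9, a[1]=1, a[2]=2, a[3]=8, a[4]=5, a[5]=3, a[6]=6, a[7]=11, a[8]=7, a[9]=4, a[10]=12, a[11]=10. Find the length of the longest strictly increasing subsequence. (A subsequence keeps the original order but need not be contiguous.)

Track the smallest tail for each achievable length (strict):
9 → extends → [9]
1 → replaces 9 → [1]
2 → extends → [1, 2]
8 → extends → [1, 2, 8]
5 → replaces 8 → [1, 2, 5]
3 → replaces 5 → [1, 2, 3]
6 → extends → [1, 2, 3, 6]
11 → extends → [1, 2, 3, 6, 11]
7 → replaces 11 → [1, 2, 3, 6, 7]
4 → replaces 6 → [1, 2, 3, 4, 7]
12 → extends → [1, 2, 3, 4, 7, 12]
10 → replaces 12 → [1, 2, 3, 4, 7, 10]
Six tails, so the longest strictly increasing subsequence has length 6 (e.g. 1, 2, 5, 6, 11, 12).

6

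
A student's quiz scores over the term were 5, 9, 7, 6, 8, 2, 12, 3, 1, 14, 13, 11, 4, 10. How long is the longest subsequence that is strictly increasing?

5

Track the smallest tail for each achievable length (strict):
5 → extends → [5]
9 → extends → [5, 9]
7 → replaces 9 → [5, 7]
6 → replaces 7 → [5, 6]
8 → extends → [5, 6, 8]
2 → replaces 5 → [2, 6, 8]
12 → extends → [2, 6, 8, 12]
3 → replaces 6 → [2, 3, 8, 12]
1 → replaces 2 → [1, 3, 8, 12]
14 → extends → [1, 3, 8, 12, 14]
13 → replaces 14 → [1, 3, 8, 12, 13]
11 → replaces 12 → [1, 3, 8, 11, 13]
4 → replaces 8 → [1, 3, 4, 11, 13]
10 → replaces 11 → [1, 3, 4, 10, 13]
Five tails, so the longest strictly increasing subsequence has length 5 (e.g. 5, 7, 8, 12, 14).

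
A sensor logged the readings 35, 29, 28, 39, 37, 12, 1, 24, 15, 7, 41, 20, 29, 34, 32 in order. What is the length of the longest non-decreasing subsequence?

Track the smallest tail for each achievable length (allowing ties):
35 → extends → [35]
29 → replaces 35 → [29]
28 → replaces 29 → [28]
39 → extends → [28, 39]
37 → replaces 39 → [28, 37]
12 → replaces 28 → [12, 37]
1 → replaces 12 → [1, 37]
24 → replaces 37 → [1, 24]
15 → replaces 24 → [1, 15]
7 → replaces 15 → [1, 7]
41 → extends → [1, 7, 41]
20 → replaces 41 → [1, 7, 20]
29 → extends → [1, 7, 20, 29]
34 → extends → [1, 7, 20, 29, 34]
32 → replaces 34 → [1, 7, 20, 29, 32]
Five tails, so the longest non-decreasing subsequence has length 5 (e.g. 12, 15, 20, 29, 34).

5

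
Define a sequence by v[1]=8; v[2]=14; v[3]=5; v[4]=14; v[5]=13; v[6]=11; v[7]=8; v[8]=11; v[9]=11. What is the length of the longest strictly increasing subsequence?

3

Track the smallest tail for each achievable length (strict):
8 → extends → [8]
14 → extends → [8, 14]
5 → replaces 8 → [5, 14]
14 → already a tail → [5, 14]
13 → replaces 14 → [5, 13]
11 → replaces 13 → [5, 11]
8 → replaces 11 → [5, 8]
11 → extends → [5, 8, 11]
11 → already a tail → [5, 8, 11]
Three tails, so the longest strictly increasing subsequence has length 3 (e.g. 5, 8, 11).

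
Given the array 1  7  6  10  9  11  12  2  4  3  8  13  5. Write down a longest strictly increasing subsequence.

Patience tails give the LIS length; then backtrack through the dp parents:
1 → extends → [1]
7 → extends → [1, 7]
6 → replaces 7 → [1, 6]
10 → extends → [1, 6, 10]
9 → replaces 10 → [1, 6, 9]
11 → extends → [1, 6, 9, 11]
12 → extends → [1, 6, 9, 11, 12]
2 → replaces 6 → [1, 2, 9, 11, 12]
4 → replaces 9 → [1, 2, 4, 11, 12]
3 → replaces 4 → [1, 2, 3, 11, 12]
8 → replaces 11 → [1, 2, 3, 8, 12]
13 → extends → [1, 2, 3, 8, 12, 13]
5 → replaces 8 → [1, 2, 3, 5, 12, 13]
Length 6; one witness is 1, 7, 10, 11, 12, 13.

1, 7, 10, 11, 12, 13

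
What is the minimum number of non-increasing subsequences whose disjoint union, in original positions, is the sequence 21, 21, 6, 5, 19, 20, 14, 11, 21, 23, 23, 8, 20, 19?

Place each on the leftmost legal pile:
21 → new pile 1 (tops now [21])
21 → pile 1 (tops now [21])
6 → pile 1 (tops now [6])
5 → pile 1 (tops now [5])
19 → new pile 2 (tops now [5, 19])
20 → new pile 3 (tops now [5, 19, 20])
14 → pile 2 (tops now [5, 14, 20])
11 → pile 2 (tops now [5, 11, 20])
21 → new pile 4 (tops now [5, 11, 20, 21])
23 → new pile 5 (tops now [5, 11, 20, 21, 23])
23 → pile 5 (tops now [5, 11, 20, 21, 23])
8 → pile 2 (tops now [5, 8, 20, 21, 23])
20 → pile 3 (tops now [5, 8, 20, 21, 23])
19 → pile 3 (tops now [5, 8, 19, 21, 23])
Five piles.

5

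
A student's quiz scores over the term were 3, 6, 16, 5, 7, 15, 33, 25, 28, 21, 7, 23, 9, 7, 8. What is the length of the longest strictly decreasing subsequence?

Negate each value so 'decreasing' becomes 'increasing', then run patience tails on the negated sequence:
-3 → extends → [-3]
-6 → replaces -3 → [-6]
-16 → replaces -6 → [-16]
-5 → extends → [-16, -5]
-7 → replaces -5 → [-16, -7]
-15 → replaces -7 → [-16, -15]
-33 → replaces -16 → [-33, -15]
-25 → replaces -15 → [-33, -25]
-28 → replaces -25 → [-33, -28]
-21 → extends → [-33, -28, -21]
-7 → extends → [-33, -28, -21, -7]
-23 → replaces -21 → [-33, -28, -23, -7]
-9 → replaces -7 → [-33, -28, -23, -9]
-7 → extends → [-33, -28, -23, -9, -7]
-8 → replaces -7 → [-33, -28, -23, -9, -8]
Five tails, so the longest strictly decreasing subsequence of the original has length 5.

5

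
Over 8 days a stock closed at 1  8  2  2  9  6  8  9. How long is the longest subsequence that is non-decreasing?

6

Track the smallest tail for each achievable length (allowing ties):
1 → extends → [1]
8 → extends → [1, 8]
2 → replaces 8 → [1, 2]
2 → extends → [1, 2, 2]
9 → extends → [1, 2, 2, 9]
6 → replaces 9 → [1, 2, 2, 6]
8 → extends → [1, 2, 2, 6, 8]
9 → extends → [1, 2, 2, 6, 8, 9]
Six tails, so the longest non-decreasing subsequence has length 6 (e.g. 1, 2, 2, 6, 8, 9).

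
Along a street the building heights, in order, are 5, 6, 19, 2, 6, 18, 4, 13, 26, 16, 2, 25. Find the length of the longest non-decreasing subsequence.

6

Let dp[i] be the length of the longest such subsequence ending at index i:
i:      1  2  3  4  5  6  7  8  9 10 11 12
a[i]:   5  6 19  2  6 18  4 13 26 16  2 25
dp:     1  2  3  1  3  4  2  4  5  5  2  6
Maximum dp value is 6.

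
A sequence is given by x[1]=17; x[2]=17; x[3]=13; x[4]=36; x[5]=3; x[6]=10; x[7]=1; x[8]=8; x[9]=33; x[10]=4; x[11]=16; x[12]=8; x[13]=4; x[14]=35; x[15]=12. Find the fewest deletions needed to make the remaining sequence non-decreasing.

Fewest deletions = n − (longest non-decreasing subsequence).
Patience tails:
17 → extends → [17]
17 → extends → [17, 17]
13 → replaces 17 → [13, 17]
36 → extends → [13, 17, 36]
3 → replaces 13 → [3, 17, 36]
10 → replaces 17 → [3, 10, 36]
1 → replaces 3 → [1, 10, 36]
8 → replaces 10 → [1, 8, 36]
33 → replaces 36 → [1, 8, 33]
4 → replaces 8 → [1, 4, 33]
16 → replaces 33 → [1, 4, 16]
8 → replaces 16 → [1, 4, 8]
4 → replaces 8 → [1, 4, 4]
35 → extends → [1, 4, 4, 35]
12 → replaces 35 → [1, 4, 4, 12]
Longest non-decreasing subsequence has length 4, so deletions = 15 − 4 = 11.

11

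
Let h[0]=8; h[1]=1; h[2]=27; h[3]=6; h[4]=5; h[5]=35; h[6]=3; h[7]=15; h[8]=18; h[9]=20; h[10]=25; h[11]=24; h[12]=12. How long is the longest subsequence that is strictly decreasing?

Negate each value so 'decreasing' becomes 'increasing', then run patience tails on the negated sequence:
-8 → extends → [-8]
-1 → extends → [-8, -1]
-27 → replaces -8 → [-27, -1]
-6 → replaces -1 → [-27, -6]
-5 → extends → [-27, -6, -5]
-35 → replaces -27 → [-35, -6, -5]
-3 → extends → [-35, -6, -5, -3]
-15 → replaces -6 → [-35, -15, -5, -3]
-18 → replaces -15 → [-35, -18, -5, -3]
-20 → replaces -18 → [-35, -20, -5, -3]
-25 → replaces -20 → [-35, -25, -5, -3]
-24 → replaces -5 → [-35, -25, -24, -3]
-12 → replaces -3 → [-35, -25, -24, -12]
Four tails, so the longest strictly decreasing subsequence of the original has length 4.

4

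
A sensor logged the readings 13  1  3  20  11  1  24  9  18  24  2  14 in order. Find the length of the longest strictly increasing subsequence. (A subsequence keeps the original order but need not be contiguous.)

Let dp[i] be the length of the longest such subsequence ending at index i:
i:      1  2  3  4  5  6  7  8  9 10 11 12
a[i]:  13  1  3 20 11  1 24  9 18 24  2 14
dp:     1  1  2  3  3  1  4  3  4  5  2  4
Maximum dp value is 5.

5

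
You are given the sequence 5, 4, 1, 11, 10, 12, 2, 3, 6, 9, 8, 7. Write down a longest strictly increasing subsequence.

1, 2, 3, 6, 9

Patience tails give the LIS length; then backtrack through the dp parents:
5 → extends → [5]
4 → replaces 5 → [4]
1 → replaces 4 → [1]
11 → extends → [1, 11]
10 → replaces 11 → [1, 10]
12 → extends → [1, 10, 12]
2 → replaces 10 → [1, 2, 12]
3 → replaces 12 → [1, 2, 3]
6 → extends → [1, 2, 3, 6]
9 → extends → [1, 2, 3, 6, 9]
8 → replaces 9 → [1, 2, 3, 6, 8]
7 → replaces 8 → [1, 2, 3, 6, 7]
Length 5; one witness is 1, 2, 3, 6, 9.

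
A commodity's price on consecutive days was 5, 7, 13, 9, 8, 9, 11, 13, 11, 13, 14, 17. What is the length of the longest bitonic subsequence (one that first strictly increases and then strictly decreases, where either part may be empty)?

inc[i] = longest strictly increasing subsequence ending at i; dec[i] = longest strictly decreasing subsequence starting at i:
i:      1  2  3  4  5  6  7  8  9 10 11 12
a[i]:   5  7 13  9  8  9 11 13 11 13 14 17
inc:    1  2  3  3  3  4  5  6  5  6  7  8
dec:    1  1  3  2  1  1  1  2  1  1  1  1
Best peak at i=12 (value 17): inc=8, dec=1, length 8+1−1 = 8.

8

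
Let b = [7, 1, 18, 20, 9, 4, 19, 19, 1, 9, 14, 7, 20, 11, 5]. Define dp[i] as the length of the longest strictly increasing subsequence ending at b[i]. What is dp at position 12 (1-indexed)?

dp[i] = 1 + max{dp[j] : j<i, b[j]<b[i]} (or 1 if no such j):
i:      1  2  3  4  5  6  7  8  9 10 11 12 13 14 15
b[i]:   7  1 18 20  9  4 19 19  1  9 14  7 20 11  5
dp:     1  1  2  3  2  2  3  3  1  3  4  3  5  4  3
At index 12 the value is 3.

3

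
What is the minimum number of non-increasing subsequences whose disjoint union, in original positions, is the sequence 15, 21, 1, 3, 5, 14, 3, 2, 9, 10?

5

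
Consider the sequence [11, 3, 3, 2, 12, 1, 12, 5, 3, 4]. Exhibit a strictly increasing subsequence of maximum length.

Patience tails give the LIS length; then backtrack through the dp parents:
11 → extends → [11]
3 → replaces 11 → [3]
3 → already a tail → [3]
2 → replaces 3 → [2]
12 → extends → [2, 12]
1 → replaces 2 → [1, 12]
12 → already a tail → [1, 12]
5 → replaces 12 → [1, 5]
3 → replaces 5 → [1, 3]
4 → extends → [1, 3, 4]
Length 3; one witness is 2, 3, 4.

2, 3, 4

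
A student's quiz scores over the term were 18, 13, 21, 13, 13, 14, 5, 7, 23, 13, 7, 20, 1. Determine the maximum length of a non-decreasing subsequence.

5

Track the smallest tail for each achievable length (allowing ties):
18 → extends → [18]
13 → replaces 18 → [13]
21 → extends → [13, 21]
13 → replaces 21 → [13, 13]
13 → extends → [13, 13, 13]
14 → extends → [13, 13, 13, 14]
5 → replaces 13 → [5, 13, 13, 14]
7 → replaces 13 → [5, 7, 13, 14]
23 → extends → [5, 7, 13, 14, 23]
13 → replaces 14 → [5, 7, 13, 13, 23]
7 → replaces 13 → [5, 7, 7, 13, 23]
20 → replaces 23 → [5, 7, 7, 13, 20]
1 → replaces 5 → [1, 7, 7, 13, 20]
Five tails, so the longest non-decreasing subsequence has length 5 (e.g. 13, 13, 13, 14, 23).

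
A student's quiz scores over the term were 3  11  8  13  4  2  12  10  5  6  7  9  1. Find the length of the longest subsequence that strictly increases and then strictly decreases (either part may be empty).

7

inc[i] = longest strictly increasing subsequence ending at i; dec[i] = longest strictly decreasing subsequence starting at i:
i:      1  2  3  4  5  6  7  8  9 10 11 12 13
a[i]:   3 11  8 13  4  2 12 10  5  6  7  9  1
inc:    1  2  2  3  2  1  3  3  3  4  5  6  1
dec:    3  5  4  5  3  2  4  3  2  2  2  2  1
Best peak at i=4 (value 13): inc=3, dec=5, length 3+5−1 = 7.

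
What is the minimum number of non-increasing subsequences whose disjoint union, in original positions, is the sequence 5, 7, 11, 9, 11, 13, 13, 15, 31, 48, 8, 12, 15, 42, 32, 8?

The minimum number of non-increasing subsequences covering a sequence equals the length of its longest strictly increasing subsequence.
LIS length is 8 (e.g. 5, 7, 9, 11, 13, 15, 31, 48), so 8 piles are needed.

8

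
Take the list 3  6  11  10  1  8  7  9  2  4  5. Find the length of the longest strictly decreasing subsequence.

5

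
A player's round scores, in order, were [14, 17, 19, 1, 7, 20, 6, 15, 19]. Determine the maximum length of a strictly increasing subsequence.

Track the smallest tail for each achievable length (strict):
14 → extends → [14]
17 → extends → [14, 17]
19 → extends → [14, 17, 19]
1 → replaces 14 → [1, 17, 19]
7 → replaces 17 → [1, 7, 19]
20 → extends → [1, 7, 19, 20]
6 → replaces 7 → [1, 6, 19, 20]
15 → replaces 19 → [1, 6, 15, 20]
19 → replaces 20 → [1, 6, 15, 19]
Four tails, so the longest strictly increasing subsequence has length 4 (e.g. 14, 17, 19, 20).

4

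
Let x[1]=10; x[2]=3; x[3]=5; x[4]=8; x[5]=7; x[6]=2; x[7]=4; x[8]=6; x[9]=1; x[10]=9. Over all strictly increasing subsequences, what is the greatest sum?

Let S[i] be the best sum of a strictly increasing subsequence ending at i:
i:      1  2  3  4  5  6  7  8  9 10
x[i]:  10  3  5  8  7  2  4  6  1  9
S:     10  3  8 16 15  2  7 14  1 25
Maximum is 25 (e.g. 3 + 5 + 8 + 9).

25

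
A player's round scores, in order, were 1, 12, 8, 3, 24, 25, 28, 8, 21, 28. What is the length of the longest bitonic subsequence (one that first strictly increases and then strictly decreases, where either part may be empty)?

inc[i] = longest strictly increasing subsequence ending at i; dec[i] = longest strictly decreasing subsequence starting at i:
i:      1  2  3  4  5  6  7  8  9 10
a[i]:   1 12  8  3 24 25 28  8 21 28
inc:    1  2  2  2  3  4  5  3  4  5
dec:    1  3  2  1  2  2  2  1  1  1
Best peak at i=7 (value 28): inc=5, dec=2, length 5+2−1 = 6.

6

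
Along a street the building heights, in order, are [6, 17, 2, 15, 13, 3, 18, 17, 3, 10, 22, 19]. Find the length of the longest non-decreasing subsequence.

Let dp[i] be the length of the longest such subsequence ending at index i:
i:      1  2  3  4  5  6  7  8  9 10 11 12
a[i]:   6 17  2 15 13  3 18 17  3 10 22 19
dp:     1  2  1  2  2  2  3  3  3  4  5  5
Maximum dp value is 5.

5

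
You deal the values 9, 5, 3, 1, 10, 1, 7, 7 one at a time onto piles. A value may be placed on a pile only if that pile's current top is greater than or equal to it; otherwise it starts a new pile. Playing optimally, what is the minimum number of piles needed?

Place each on the leftmost legal pile:
9 → new pile 1 (tops now [9])
5 → pile 1 (tops now [5])
3 → pile 1 (tops now [3])
1 → pile 1 (tops now [1])
10 → new pile 2 (tops now [1, 10])
1 → pile 1 (tops now [1, 10])
7 → pile 2 (tops now [1, 7])
7 → pile 2 (tops now [1, 7])
Two piles.

2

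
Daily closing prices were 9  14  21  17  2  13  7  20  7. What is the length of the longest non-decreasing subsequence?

Track the smallest tail for each achievable length (allowing ties):
9 → extends → [9]
14 → extends → [9, 14]
21 → extends → [9, 14, 21]
17 → replaces 21 → [9, 14, 17]
2 → replaces 9 → [2, 14, 17]
13 → replaces 14 → [2, 13, 17]
7 → replaces 13 → [2, 7, 17]
20 → extends → [2, 7, 17, 20]
7 → replaces 17 → [2, 7, 7, 20]
Four tails, so the longest non-decreasing subsequence has length 4 (e.g. 9, 14, 17, 20).

4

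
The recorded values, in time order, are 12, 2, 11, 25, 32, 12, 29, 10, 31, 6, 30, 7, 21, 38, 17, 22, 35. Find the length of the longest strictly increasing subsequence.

Let dp[i] be the length of the longest such subsequence ending at index i:
i:      1  2  3  4  5  6  7  8  9 10 11 12 13 14 15 16 17
a[i]:  12  2 11 25 32 12 29 10 31  6 30  7 21 38 17 22 35
dp:     1  1  2  3  4  3  4  2  5  2  5  3  4  6  4  5  6
Maximum dp value is 6.

6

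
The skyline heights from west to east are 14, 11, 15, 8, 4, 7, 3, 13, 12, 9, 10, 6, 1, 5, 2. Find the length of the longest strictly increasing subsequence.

Track the smallest tail for each achievable length (strict):
14 → extends → [14]
11 → replaces 14 → [11]
15 → extends → [11, 15]
8 → replaces 11 → [8, 15]
4 → replaces 8 → [4, 15]
7 → replaces 15 → [4, 7]
3 → replaces 4 → [3, 7]
13 → extends → [3, 7, 13]
12 → replaces 13 → [3, 7, 12]
9 → replaces 12 → [3, 7, 9]
10 → extends → [3, 7, 9, 10]
6 → replaces 7 → [3, 6, 9, 10]
1 → replaces 3 → [1, 6, 9, 10]
5 → replaces 6 → [1, 5, 9, 10]
2 → replaces 5 → [1, 2, 9, 10]
Four tails, so the longest strictly increasing subsequence has length 4 (e.g. 4, 7, 9, 10).

4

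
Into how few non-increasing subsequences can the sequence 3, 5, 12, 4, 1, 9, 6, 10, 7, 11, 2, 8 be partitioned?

5

The minimum number of non-increasing subsequences covering a sequence equals the length of its longest strictly increasing subsequence.
LIS length is 5 (e.g. 3, 5, 9, 10, 11), so 5 piles are needed.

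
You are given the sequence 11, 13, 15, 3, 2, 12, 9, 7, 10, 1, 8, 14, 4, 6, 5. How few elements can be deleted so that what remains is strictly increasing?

Fewest deletions = n − (longest strictly increasing subsequence).
Patience tails:
11 → extends → [11]
13 → extends → [11, 13]
15 → extends → [11, 13, 15]
3 → replaces 11 → [3, 13, 15]
2 → replaces 3 → [2, 13, 15]
12 → replaces 13 → [2, 12, 15]
9 → replaces 12 → [2, 9, 15]
7 → replaces 9 → [2, 7, 15]
10 → replaces 15 → [2, 7, 10]
1 → replaces 2 → [1, 7, 10]
8 → replaces 10 → [1, 7, 8]
14 → extends → [1, 7, 8, 14]
4 → replaces 7 → [1, 4, 8, 14]
6 → replaces 8 → [1, 4, 6, 14]
5 → replaces 6 → [1, 4, 5, 14]
Longest strictly increasing subsequence has length 4, so deletions = 15 − 4 = 11.

11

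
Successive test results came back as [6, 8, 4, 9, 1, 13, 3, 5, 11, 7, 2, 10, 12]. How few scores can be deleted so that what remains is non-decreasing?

Fewest deletions = n − (longest non-decreasing subsequence).
Patience tails:
6 → extends → [6]
8 → extends → [6, 8]
4 → replaces 6 → [4, 8]
9 → extends → [4, 8, 9]
1 → replaces 4 → [1, 8, 9]
13 → extends → [1, 8, 9, 13]
3 → replaces 8 → [1, 3, 9, 13]
5 → replaces 9 → [1, 3, 5, 13]
11 → replaces 13 → [1, 3, 5, 11]
7 → replaces 11 → [1, 3, 5, 7]
2 → replaces 3 → [1, 2, 5, 7]
10 → extends → [1, 2, 5, 7, 10]
12 → extends → [1, 2, 5, 7, 10, 12]
Longest non-decreasing subsequence has length 6, so deletions = 13 − 6 = 7.

7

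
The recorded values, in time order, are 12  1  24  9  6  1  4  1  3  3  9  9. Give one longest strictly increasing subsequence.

1, 6, 9

Patience tails give the LIS length; then backtrack through the dp parents:
12 → extends → [12]
1 → replaces 12 → [1]
24 → extends → [1, 24]
9 → replaces 24 → [1, 9]
6 → replaces 9 → [1, 6]
1 → already a tail → [1, 6]
4 → replaces 6 → [1, 4]
1 → already a tail → [1, 4]
3 → replaces 4 → [1, 3]
3 → already a tail → [1, 3]
9 → extends → [1, 3, 9]
9 → already a tail → [1, 3, 9]
Length 3; one witness is 1, 6, 9.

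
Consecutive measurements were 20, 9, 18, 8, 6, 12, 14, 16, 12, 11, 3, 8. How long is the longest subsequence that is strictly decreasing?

6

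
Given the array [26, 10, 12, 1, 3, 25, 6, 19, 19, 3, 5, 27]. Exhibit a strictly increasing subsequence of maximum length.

Patience tails give the LIS length; then backtrack through the dp parents:
26 → extends → [26]
10 → replaces 26 → [10]
12 → extends → [10, 12]
1 → replaces 10 → [1, 12]
3 → replaces 12 → [1, 3]
25 → extends → [1, 3, 25]
6 → replaces 25 → [1, 3, 6]
19 → extends → [1, 3, 6, 19]
19 → already a tail → [1, 3, 6, 19]
3 → already a tail → [1, 3, 6, 19]
5 → replaces 6 → [1, 3, 5, 19]
27 → extends → [1, 3, 5, 19, 27]
Length 5; one witness is 1, 3, 6, 19, 27.

1, 3, 6, 19, 27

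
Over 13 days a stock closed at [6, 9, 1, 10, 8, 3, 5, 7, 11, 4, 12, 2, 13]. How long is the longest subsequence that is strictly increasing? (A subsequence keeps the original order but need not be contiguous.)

Let dp[i] be the length of the longest such subsequence ending at index i:
i:      1  2  3  4  5  6  7  8  9 10 11 12 13
a[i]:   6  9  1 10  8  3  5  7 11  4 12  2 13
dp:     1  2  1  3  2  2  3  4  5  3  6  2  7
Maximum dp value is 7.

7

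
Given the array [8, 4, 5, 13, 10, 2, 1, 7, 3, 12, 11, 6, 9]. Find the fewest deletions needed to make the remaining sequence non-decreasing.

9

Fewest deletions = n − (longest non-decreasing subsequence).
Patience tails:
8 → extends → [8]
4 → replaces 8 → [4]
5 → extends → [4, 5]
13 → extends → [4, 5, 13]
10 → replaces 13 → [4, 5, 10]
2 → replaces 4 → [2, 5, 10]
1 → replaces 2 → [1, 5, 10]
7 → replaces 10 → [1, 5, 7]
3 → replaces 5 → [1, 3, 7]
12 → extends → [1, 3, 7, 12]
11 → replaces 12 → [1, 3, 7, 11]
6 → replaces 7 → [1, 3, 6, 11]
9 → replaces 11 → [1, 3, 6, 9]
Longest non-decreasing subsequence has length 4, so deletions = 13 − 4 = 9.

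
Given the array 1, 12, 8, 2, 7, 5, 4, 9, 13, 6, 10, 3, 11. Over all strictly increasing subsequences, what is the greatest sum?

Let S[i] be the best sum of a strictly increasing subsequence ending at i:
i:      1  2  3  4  5  6  7  8  9 10 11 12 13
a[i]:   1 12  8  2  7  5  4  9 13  6 10  3 11
S:      1 13  9  3 10  8  7 19 32 14 29  6 40
Maximum is 40 (e.g. 1 + 2 + 7 + 9 + 10 + 11).

40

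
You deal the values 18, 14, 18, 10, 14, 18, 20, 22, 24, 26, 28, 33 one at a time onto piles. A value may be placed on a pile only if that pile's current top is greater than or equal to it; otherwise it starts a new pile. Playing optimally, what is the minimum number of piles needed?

9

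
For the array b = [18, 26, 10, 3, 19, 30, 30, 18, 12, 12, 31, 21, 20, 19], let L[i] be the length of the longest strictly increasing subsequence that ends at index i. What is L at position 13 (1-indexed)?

dp[i] = 1 + max{dp[j] : j<i, b[j]<b[i]} (or 1 if no such j):
i:      1  2  3  4  5  6  7  8  9 10 11 12 13 14
b[i]:  18 26 10  3 19 30 30 18 12 12 31 21 20 19
dp:     1  2  1  1  2  3  3  2  2  2  4  3  3  3
At index 13 the value is 3.

3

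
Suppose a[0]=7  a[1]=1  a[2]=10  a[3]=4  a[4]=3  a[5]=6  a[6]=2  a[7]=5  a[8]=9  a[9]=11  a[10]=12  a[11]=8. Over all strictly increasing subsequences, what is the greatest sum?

Let S[i] be the best sum of a strictly increasing subsequence ending at i:
i:      0  1  2  3  4  5  6  7  8  9 10 11
a[i]:   7  1 10  4  3  6  2  5  9 11 12  8
S:      7  1 17  5  4 11  3 10 20 31 43 19
Maximum is 43 (e.g. 1 + 4 + 6 + 9 + 11 + 12).

43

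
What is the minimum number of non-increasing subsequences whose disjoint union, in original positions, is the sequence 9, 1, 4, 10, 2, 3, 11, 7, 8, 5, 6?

5

The minimum number of non-increasing subsequences covering a sequence equals the length of its longest strictly increasing subsequence.
LIS length is 5 (e.g. 1, 2, 3, 7, 8), so 5 piles are needed.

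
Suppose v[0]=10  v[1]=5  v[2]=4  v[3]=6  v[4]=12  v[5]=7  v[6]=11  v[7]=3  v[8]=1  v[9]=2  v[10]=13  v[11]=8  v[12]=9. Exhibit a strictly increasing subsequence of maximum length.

Patience tails give the LIS length; then backtrack through the dp parents:
10 → extends → [10]
5 → replaces 10 → [5]
4 → replaces 5 → [4]
6 → extends → [4, 6]
12 → extends → [4, 6, 12]
7 → replaces 12 → [4, 6, 7]
11 → extends → [4, 6, 7, 11]
3 → replaces 4 → [3, 6, 7, 11]
1 → replaces 3 → [1, 6, 7, 11]
2 → replaces 6 → [1, 2, 7, 11]
13 → extends → [1, 2, 7, 11, 13]
8 → replaces 11 → [1, 2, 7, 8, 13]
9 → replaces 13 → [1, 2, 7, 8, 9]
Length 5; one witness is 5, 6, 7, 11, 13.

5, 6, 7, 11, 13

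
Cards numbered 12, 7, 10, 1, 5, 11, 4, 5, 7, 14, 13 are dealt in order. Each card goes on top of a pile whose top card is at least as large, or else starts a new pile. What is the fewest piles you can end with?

Place each on the leftmost legal pile:
12 → new pile 1 (tops now [12])
7 → pile 1 (tops now [7])
10 → new pile 2 (tops now [7, 10])
1 → pile 1 (tops now [1, 10])
5 → pile 2 (tops now [1, 5])
11 → new pile 3 (tops now [1, 5, 11])
4 → pile 2 (tops now [1, 4, 11])
5 → pile 3 (tops now [1, 4, 5])
7 → new pile 4 (tops now [1, 4, 5, 7])
14 → new pile 5 (tops now [1, 4, 5, 7, 14])
13 → pile 5 (tops now [1, 4, 5, 7, 13])
Five piles.

5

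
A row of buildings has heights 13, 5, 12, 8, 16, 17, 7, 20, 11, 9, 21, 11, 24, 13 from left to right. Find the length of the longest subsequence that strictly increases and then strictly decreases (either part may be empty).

inc[i] = longest strictly increasing subsequence ending at i; dec[i] = longest strictly decreasing subsequence starting at i:
i:      1  2  3  4  5  6  7  8  9 10 11 12 13 14
a[i]:  13  5 12  8 16 17  7 20 11  9 21 11 24 13
inc:    1  1  2  2  3  4  2  5  3  3  6  4  7  5
dec:    4  1  3  2  3  3  1  3  2  1  2  1  2  1
Best peak at i=13 (value 24): inc=7, dec=2, length 7+2−1 = 8.

8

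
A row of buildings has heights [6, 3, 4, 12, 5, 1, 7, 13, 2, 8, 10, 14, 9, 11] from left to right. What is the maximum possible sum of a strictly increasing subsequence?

Let S[i] be the best sum of a strictly increasing subsequence ending at i:
i:      1  2  3  4  5  6  7  8  9 10 11 12 13 14
a[i]:   6  3  4 12  5  1  7 13  2  8 10 14  9 11
S:      6  3  7 19 12  1 19 32  3 27 37 51 36 48
Maximum is 51 (e.g. 3 + 4 + 5 + 7 + 8 + 10 + 14).

51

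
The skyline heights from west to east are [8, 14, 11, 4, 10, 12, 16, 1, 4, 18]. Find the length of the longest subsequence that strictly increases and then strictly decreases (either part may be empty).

inc[i] = longest strictly increasing subsequence ending at i; dec[i] = longest strictly decreasing subsequence starting at i:
i:      1  2  3  4  5  6  7  8  9 10
a[i]:   8 14 11  4 10 12 16  1  4 18
inc:    1  2  2  1  2  3  4  1  2  5
dec:    3  4  3  2  2  2  2  1  1  1
Best peak at i=2 (value 14): inc=2, dec=4, length 2+4−1 = 5.

5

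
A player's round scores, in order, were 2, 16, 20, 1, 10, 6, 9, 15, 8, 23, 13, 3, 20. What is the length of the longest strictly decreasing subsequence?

5

Let dp[i] be the longest strictly decreasing subsequence ending at i:
i:      1  2  3  4  5  6  7  8  9 10 11 12 13
a[i]:   2 16 20  1 10  6  9 15  8 23 13  3 20
dp:     1  1  1  2  2  3  3  2  4  1  3  5  2
Maximum is 5.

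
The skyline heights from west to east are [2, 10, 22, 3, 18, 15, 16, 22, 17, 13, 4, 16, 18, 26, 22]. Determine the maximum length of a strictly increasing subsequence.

7

Track the smallest tail for each achievable length (strict):
2 → extends → [2]
10 → extends → [2, 10]
22 → extends → [2, 10, 22]
3 → replaces 10 → [2, 3, 22]
18 → replaces 22 → [2, 3, 18]
15 → replaces 18 → [2, 3, 15]
16 → extends → [2, 3, 15, 16]
22 → extends → [2, 3, 15, 16, 22]
17 → replaces 22 → [2, 3, 15, 16, 17]
13 → replaces 15 → [2, 3, 13, 16, 17]
4 → replaces 13 → [2, 3, 4, 16, 17]
16 → already a tail → [2, 3, 4, 16, 17]
18 → extends → [2, 3, 4, 16, 17, 18]
26 → extends → [2, 3, 4, 16, 17, 18, 26]
22 → replaces 26 → [2, 3, 4, 16, 17, 18, 22]
Seven tails, so the longest strictly increasing subsequence has length 7 (e.g. 2, 10, 15, 16, 17, 18, 26).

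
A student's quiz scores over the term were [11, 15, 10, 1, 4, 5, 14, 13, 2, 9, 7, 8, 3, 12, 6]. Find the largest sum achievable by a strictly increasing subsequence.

Let S[i] be the best sum of a strictly increasing subsequence ending at i:
i:      1  2  3  4  5  6  7  8  9 10 11 12 13 14 15
a[i]:  11 15 10  1  4  5 14 13  2  9  7  8  3 12  6
S:     11 26 10  1  5 10 25 24  3 19 17 25  6 37 16
Maximum is 37 (e.g. 1 + 4 + 5 + 7 + 8 + 12).

37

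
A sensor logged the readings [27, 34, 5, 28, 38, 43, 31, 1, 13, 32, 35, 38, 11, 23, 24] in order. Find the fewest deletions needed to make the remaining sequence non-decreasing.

Fewest deletions = n − (longest non-decreasing subsequence).
Patience tails:
27 → extends → [27]
34 → extends → [27, 34]
5 → replaces 27 → [5, 34]
28 → replaces 34 → [5, 28]
38 → extends → [5, 28, 38]
43 → extends → [5, 28, 38, 43]
31 → replaces 38 → [5, 28, 31, 43]
1 → replaces 5 → [1, 28, 31, 43]
13 → replaces 28 → [1, 13, 31, 43]
32 → replaces 43 → [1, 13, 31, 32]
35 → extends → [1, 13, 31, 32, 35]
38 → extends → [1, 13, 31, 32, 35, 38]
11 → replaces 13 → [1, 11, 31, 32, 35, 38]
23 → replaces 31 → [1, 11, 23, 32, 35, 38]
24 → replaces 32 → [1, 11, 23, 24, 35, 38]
Longest non-decreasing subsequence has length 6, so deletions = 15 − 6 = 9.

9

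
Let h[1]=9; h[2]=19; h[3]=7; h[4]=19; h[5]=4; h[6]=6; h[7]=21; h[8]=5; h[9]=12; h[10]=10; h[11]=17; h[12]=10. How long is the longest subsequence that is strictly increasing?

4

Let dp[i] be the length of the longest such subsequence ending at index i:
i:      1  2  3  4  5  6  7  8  9 10 11 12
h[i]:   9 19  7 19  4  6 21  5 12 10 17 10
dp:     1  2  1  2  1  2  3  2  3  3  4  3
Maximum dp value is 4.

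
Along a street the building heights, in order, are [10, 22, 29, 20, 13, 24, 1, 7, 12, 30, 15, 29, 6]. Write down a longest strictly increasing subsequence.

1, 7, 12, 15, 29

Patience tails give the LIS length; then backtrack through the dp parents:
10 → extends → [10]
22 → extends → [10, 22]
29 → extends → [10, 22, 29]
20 → replaces 22 → [10, 20, 29]
13 → replaces 20 → [10, 13, 29]
24 → replaces 29 → [10, 13, 24]
1 → replaces 10 → [1, 13, 24]
7 → replaces 13 → [1, 7, 24]
12 → replaces 24 → [1, 7, 12]
30 → extends → [1, 7, 12, 30]
15 → replaces 30 → [1, 7, 12, 15]
29 → extends → [1, 7, 12, 15, 29]
6 → replaces 7 → [1, 6, 12, 15, 29]
Length 5; one witness is 1, 7, 12, 15, 29.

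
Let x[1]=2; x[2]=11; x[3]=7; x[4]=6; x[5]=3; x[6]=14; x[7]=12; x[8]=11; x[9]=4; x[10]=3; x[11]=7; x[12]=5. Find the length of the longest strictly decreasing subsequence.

Negate each value so 'decreasing' becomes 'increasing', then run patience tails on the negated sequence:
-2 → extends → [-2]
-11 → replaces -2 → [-11]
-7 → extends → [-11, -7]
-6 → extends → [-11, -7, -6]
-3 → extends → [-11, -7, -6, -3]
-14 → replaces -11 → [-14, -7, -6, -3]
-12 → replaces -7 → [-14, -12, -6, -3]
-11 → replaces -6 → [-14, -12, -11, -3]
-4 → replaces -3 → [-14, -12, -11, -4]
-3 → extends → [-14, -12, -11, -4, -3]
-7 → replaces -4 → [-14, -12, -11, -7, -3]
-5 → replaces -3 → [-14, -12, -11, -7, -5]
Five tails, so the longest strictly decreasing subsequence of the original has length 5.

5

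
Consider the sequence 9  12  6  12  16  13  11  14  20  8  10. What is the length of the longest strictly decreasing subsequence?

4

Negate each value so 'decreasing' becomes 'increasing', then run patience tails on the negated sequence:
-9 → extends → [-9]
-12 → replaces -9 → [-12]
-6 → extends → [-12, -6]
-12 → already a tail → [-12, -6]
-16 → replaces -12 → [-16, -6]
-13 → replaces -6 → [-16, -13]
-11 → extends → [-16, -13, -11]
-14 → replaces -13 → [-16, -14, -11]
-20 → replaces -16 → [-20, -14, -11]
-8 → extends → [-20, -14, -11, -8]
-10 → replaces -8 → [-20, -14, -11, -10]
Four tails, so the longest strictly decreasing subsequence of the original has length 4.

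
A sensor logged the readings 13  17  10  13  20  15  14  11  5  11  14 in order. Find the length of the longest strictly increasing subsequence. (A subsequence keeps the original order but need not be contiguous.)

3

Track the smallest tail for each achievable length (strict):
13 → extends → [13]
17 → extends → [13, 17]
10 → replaces 13 → [10, 17]
13 → replaces 17 → [10, 13]
20 → extends → [10, 13, 20]
15 → replaces 20 → [10, 13, 15]
14 → replaces 15 → [10, 13, 14]
11 → replaces 13 → [10, 11, 14]
5 → replaces 10 → [5, 11, 14]
11 → already a tail → [5, 11, 14]
14 → already a tail → [5, 11, 14]
Three tails, so the longest strictly increasing subsequence has length 3 (e.g. 13, 17, 20).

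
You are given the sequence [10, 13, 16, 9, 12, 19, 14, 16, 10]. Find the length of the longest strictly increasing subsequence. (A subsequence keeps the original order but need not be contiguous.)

4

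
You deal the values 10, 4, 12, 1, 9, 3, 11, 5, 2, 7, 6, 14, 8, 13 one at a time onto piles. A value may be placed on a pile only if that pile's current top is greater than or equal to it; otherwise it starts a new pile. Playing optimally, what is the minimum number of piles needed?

Place each on the leftmost legal pile:
10 → new pile 1 (tops now [10])
4 → pile 1 (tops now [4])
12 → new pile 2 (tops now [4, 12])
1 → pile 1 (tops now [1, 12])
9 → pile 2 (tops now [1, 9])
3 → pile 2 (tops now [1, 3])
11 → new pile 3 (tops now [1, 3, 11])
5 → pile 3 (tops now [1, 3, 5])
2 → pile 2 (tops now [1, 2, 5])
7 → new pile 4 (tops now [1, 2, 5, 7])
6 → pile 4 (tops now [1, 2, 5, 6])
14 → new pile 5 (tops now [1, 2, 5, 6, 14])
8 → pile 5 (tops now [1, 2, 5, 6, 8])
13 → new pile 6 (tops now [1, 2, 5, 6, 8, 13])
Six piles.

6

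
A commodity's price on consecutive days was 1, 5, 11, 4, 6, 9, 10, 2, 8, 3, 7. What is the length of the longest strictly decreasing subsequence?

4

Negate each value so 'decreasing' becomes 'increasing', then run patience tails on the negated sequence:
-1 → extends → [-1]
-5 → replaces -1 → [-5]
-11 → replaces -5 → [-11]
-4 → extends → [-11, -4]
-6 → replaces -4 → [-11, -6]
-9 → replaces -6 → [-11, -9]
-10 → replaces -9 → [-11, -10]
-2 → extends → [-11, -10, -2]
-8 → replaces -2 → [-11, -10, -8]
-3 → extends → [-11, -10, -8, -3]
-7 → replaces -3 → [-11, -10, -8, -7]
Four tails, so the longest strictly decreasing subsequence of the original has length 4.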